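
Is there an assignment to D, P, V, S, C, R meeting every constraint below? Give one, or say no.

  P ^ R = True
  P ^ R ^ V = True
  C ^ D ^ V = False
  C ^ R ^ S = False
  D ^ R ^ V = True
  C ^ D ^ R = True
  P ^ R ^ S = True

No satisfying assignment exists.

Adding constraints 1, 3, 4, 5, 7 mod 2: every variable appears an even number of times on the left, so the left side is 0.
But the right sides sum to 1 (mod 2). 0 ≠ 1 — the system is inconsistent.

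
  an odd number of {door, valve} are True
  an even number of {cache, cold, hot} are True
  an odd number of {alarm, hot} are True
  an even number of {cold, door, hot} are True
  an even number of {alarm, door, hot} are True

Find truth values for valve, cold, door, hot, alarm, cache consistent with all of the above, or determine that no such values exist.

valve = False, cold = False, door = True, hot = True, alarm = False, cache = True

{door, valve}: 1 true → odd ✓
{cache, cold, hot}: 2 true → even ✓
{alarm, hot}: 1 true → odd ✓
{cold, door, hot}: 2 true → even ✓
{alarm, door, hot}: 2 true → even ✓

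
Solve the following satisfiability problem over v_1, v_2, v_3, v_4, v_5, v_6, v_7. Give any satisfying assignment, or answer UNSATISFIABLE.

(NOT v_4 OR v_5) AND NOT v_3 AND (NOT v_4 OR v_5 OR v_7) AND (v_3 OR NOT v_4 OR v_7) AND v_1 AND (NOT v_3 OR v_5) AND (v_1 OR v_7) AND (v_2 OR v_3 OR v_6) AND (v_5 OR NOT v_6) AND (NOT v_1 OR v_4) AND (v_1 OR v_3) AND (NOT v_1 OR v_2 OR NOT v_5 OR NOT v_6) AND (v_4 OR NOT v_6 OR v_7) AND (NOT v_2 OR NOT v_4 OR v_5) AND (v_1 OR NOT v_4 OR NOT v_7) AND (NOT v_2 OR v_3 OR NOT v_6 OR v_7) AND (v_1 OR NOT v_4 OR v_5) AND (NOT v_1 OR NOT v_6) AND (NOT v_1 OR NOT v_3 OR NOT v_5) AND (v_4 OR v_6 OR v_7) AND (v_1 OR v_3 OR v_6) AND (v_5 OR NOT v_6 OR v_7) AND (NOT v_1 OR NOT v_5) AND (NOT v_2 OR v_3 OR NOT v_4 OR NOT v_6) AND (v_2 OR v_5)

The formula is unsatisfiable.

Case v_1 = True:
  (NOT v_3) forces v_3 = False.
  (NOT v_1 OR v_4) forces v_4 = True.
  (NOT v_4 OR v_5) forces v_5 = True.
  Clause (NOT v_1 OR NOT v_5) is falsified — contradiction.
Case v_1 = False:
  Clause (v_1) is falsified — contradiction.
Both cases fail, so the formula is unsatisfiable.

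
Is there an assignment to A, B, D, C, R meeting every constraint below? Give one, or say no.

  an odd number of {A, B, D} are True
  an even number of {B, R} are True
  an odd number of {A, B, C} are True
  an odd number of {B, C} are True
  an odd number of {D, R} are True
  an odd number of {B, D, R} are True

A=F, B=F, D=T, C=T, R=F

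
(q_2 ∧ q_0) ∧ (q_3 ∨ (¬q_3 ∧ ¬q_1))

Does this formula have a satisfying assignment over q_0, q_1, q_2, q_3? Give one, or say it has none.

q_0 = True, q_1 = False, q_2 = True, q_3 = True

  q_2 ∧ q_0 = True
  q_3 ∨ (¬q_3 ∧ ¬q_1) = True
    ¬q_3 ∧ ¬q_1 = False
      ¬q_3 = False
      ¬q_1 = True
Both conjuncts True, so the formula holds.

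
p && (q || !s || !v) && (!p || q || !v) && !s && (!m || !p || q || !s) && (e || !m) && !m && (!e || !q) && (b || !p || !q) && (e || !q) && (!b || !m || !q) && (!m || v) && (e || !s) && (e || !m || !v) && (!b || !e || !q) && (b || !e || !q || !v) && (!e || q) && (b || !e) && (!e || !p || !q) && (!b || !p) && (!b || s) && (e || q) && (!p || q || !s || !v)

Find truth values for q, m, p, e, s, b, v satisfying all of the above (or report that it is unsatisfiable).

Case m = True:
  Clause (!m) is falsified — contradiction.
Case m = False:
  (p) forces p = True.
  (!s) forces s = False.
  (!b || !p) forces b = False.
  (b || !p || !q) forces q = False.
  (!p || q || !v) forces v = False.
  (!e || q) forces e = False.
  Clause (e || q) is falsified — contradiction.
Both cases fail, so the formula is unsatisfiable.

No satisfying assignment exists.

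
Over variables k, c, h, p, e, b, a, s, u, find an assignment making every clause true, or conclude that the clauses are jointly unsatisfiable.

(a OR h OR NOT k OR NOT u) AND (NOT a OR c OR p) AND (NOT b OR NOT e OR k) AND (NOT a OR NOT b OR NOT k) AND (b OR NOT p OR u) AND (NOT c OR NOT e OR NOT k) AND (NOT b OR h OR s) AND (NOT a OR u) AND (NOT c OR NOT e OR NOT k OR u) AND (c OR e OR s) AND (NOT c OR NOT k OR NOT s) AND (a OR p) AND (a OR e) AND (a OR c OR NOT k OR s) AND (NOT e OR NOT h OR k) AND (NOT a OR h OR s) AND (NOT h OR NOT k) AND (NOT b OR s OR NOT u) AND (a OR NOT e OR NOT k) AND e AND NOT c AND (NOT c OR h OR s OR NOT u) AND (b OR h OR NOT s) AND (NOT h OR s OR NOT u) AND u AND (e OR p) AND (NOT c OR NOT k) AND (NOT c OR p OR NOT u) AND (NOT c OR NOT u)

k = False, c = False, h = False, p = True, e = True, b = False, a = False, s = False, u = True

Unit clause (e) forces e = True.
Unit clause (NOT c) forces c = False.
Unit clause (u) forces u = True.
Set k = False.
  then (NOT b OR NOT e OR k) forces b = False.
  then (NOT e OR NOT h OR k) forces h = False.
  then (b OR h OR NOT s) forces s = False.
  then (NOT a OR h OR s) forces a = False.
  then (a OR p) forces p = True.
All clauses satisfied.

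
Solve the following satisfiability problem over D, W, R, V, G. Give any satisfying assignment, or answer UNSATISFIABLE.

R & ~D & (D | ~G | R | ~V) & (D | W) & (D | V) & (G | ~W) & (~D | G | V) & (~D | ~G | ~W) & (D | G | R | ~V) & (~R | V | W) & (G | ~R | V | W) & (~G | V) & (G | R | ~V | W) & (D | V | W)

Unit clause (R) forces R = True.
Unit clause (~D) forces D = False.
In (D | W) only W is left, so W = True.
In (D | V) only V is left, so V = True.
In (G | ~W) only G is left, so G = True.
All clauses satisfied.

D = False, W = True, R = True, V = True, G = True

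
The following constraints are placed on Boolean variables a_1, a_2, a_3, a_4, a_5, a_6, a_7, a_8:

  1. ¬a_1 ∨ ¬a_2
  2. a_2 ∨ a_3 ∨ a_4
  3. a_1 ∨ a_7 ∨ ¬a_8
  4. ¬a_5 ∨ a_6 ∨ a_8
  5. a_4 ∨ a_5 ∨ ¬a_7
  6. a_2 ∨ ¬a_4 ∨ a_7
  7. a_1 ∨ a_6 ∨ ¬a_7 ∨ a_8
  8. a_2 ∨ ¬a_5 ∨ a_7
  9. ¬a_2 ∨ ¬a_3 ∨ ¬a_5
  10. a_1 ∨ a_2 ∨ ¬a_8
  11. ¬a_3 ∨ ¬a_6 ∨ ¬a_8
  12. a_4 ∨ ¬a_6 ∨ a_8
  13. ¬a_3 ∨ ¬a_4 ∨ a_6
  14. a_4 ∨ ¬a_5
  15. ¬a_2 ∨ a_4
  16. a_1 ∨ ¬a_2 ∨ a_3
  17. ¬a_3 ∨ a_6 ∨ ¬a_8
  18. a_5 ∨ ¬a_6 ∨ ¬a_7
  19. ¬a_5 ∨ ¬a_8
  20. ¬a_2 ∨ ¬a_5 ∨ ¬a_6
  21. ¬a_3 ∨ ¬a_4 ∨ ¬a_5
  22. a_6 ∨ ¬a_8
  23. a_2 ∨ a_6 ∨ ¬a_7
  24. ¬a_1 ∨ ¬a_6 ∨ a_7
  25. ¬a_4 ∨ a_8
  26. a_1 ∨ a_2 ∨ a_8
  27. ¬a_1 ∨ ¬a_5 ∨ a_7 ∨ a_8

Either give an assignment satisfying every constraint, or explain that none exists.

a_1=T; a_2=F; a_3=T; a_4=F; a_5=F; a_6=F; a_7=F; a_8=F

Set a_1 = True.
  then (¬a_1 ∨ ¬a_2) forces a_2 = False.
Set a_3 = True.
Try a_4 = True:
  (a_2 ∨ ¬a_4 ∨ a_7) forces a_7 = True.
  (¬a_3 ∨ ¬a_4 ∨ a_6) forces a_6 = True.
  (¬a_3 ∨ ¬a_6 ∨ ¬a_8) forces a_8 = False.
  clause (¬a_4 ∨ a_8) is falsified — backtrack.
So a_4 = False.
  then (a_4 ∨ ¬a_5) forces a_5 = False.
  then (a_4 ∨ a_5 ∨ ¬a_7) forces a_7 = False.
  then (¬a_1 ∨ ¬a_6 ∨ a_7) forces a_6 = False.
  then (¬a_3 ∨ a_6 ∨ ¬a_8) forces a_8 = False.
All clauses satisfied.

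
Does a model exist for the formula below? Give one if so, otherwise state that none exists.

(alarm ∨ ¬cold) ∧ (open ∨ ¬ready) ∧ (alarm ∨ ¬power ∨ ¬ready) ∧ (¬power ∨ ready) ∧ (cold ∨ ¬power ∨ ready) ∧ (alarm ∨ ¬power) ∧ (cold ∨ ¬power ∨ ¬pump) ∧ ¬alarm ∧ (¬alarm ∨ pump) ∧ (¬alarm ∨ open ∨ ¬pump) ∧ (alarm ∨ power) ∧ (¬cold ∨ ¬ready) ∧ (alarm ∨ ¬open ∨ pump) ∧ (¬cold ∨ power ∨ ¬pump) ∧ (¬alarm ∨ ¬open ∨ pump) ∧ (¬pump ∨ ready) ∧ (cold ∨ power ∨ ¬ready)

Unsatisfiable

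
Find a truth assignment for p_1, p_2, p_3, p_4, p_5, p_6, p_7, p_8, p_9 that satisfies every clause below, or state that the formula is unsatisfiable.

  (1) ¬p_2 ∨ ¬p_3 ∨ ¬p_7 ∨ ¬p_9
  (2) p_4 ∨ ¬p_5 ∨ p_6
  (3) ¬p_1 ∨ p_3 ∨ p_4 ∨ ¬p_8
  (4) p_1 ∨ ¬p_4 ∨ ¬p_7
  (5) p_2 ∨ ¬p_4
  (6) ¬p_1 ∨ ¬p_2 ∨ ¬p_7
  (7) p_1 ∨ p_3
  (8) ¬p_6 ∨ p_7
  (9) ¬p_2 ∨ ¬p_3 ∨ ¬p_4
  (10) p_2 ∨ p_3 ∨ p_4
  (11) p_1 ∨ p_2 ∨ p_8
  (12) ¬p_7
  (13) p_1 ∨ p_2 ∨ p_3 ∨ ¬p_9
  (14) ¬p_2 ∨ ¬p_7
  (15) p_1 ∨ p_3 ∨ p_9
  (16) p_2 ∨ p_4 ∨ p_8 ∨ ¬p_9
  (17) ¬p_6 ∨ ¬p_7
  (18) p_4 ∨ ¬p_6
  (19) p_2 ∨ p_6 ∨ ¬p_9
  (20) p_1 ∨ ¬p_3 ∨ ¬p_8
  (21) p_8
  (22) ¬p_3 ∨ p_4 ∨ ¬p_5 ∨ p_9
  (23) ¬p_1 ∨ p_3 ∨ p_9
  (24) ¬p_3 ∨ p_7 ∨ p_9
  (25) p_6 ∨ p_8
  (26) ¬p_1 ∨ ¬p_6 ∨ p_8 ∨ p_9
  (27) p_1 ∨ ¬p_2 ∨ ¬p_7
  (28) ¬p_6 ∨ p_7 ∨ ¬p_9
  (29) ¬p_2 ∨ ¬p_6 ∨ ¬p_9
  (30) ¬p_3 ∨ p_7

p_1=T, p_2=T, p_3=F, p_4=T, p_5=T, p_6=F, p_7=F, p_8=T, p_9=T

Unit clause (¬p_7) forces p_7 = False.
Unit clause (p_8) forces p_8 = True.
In (¬p_3 ∨ p_7) only ¬p_3 is left, so p_3 = False.
In (p_1 ∨ p_3) only p_1 is left, so p_1 = True.
In (¬p_6 ∨ p_7) only ¬p_6 is left, so p_6 = False.
In (¬p_1 ∨ p_3 ∨ p_9) only p_9 is left, so p_9 = True.
In (¬p_1 ∨ p_3 ∨ p_4 ∨ ¬p_8) only p_4 is left, so p_4 = True.
In (p_2 ∨ ¬p_4) only p_2 is left, so p_2 = True.
Set p_5 = True.
All clauses satisfied.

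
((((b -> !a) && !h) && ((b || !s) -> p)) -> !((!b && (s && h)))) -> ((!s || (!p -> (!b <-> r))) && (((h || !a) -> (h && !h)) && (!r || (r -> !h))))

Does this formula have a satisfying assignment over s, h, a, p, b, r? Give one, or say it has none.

s=F, h=F, a=T, p=F, b=F, r=T

  ((((b -> !a) && !h) && ((b || !s) -> p)) -> !((!b && (s && h)))) -> ((!s || (!p -> (!b <-> r))) && (((h || !a) -> (h && !h)) && (!r || (r -> !h)))) = True
    (((b -> !a) && !h) && ((b || !s) -> p)) -> !((!b && (s && h))) = True
      ((b -> !a) && !h) && ((b || !s) -> p) = False
        (b -> !a) && !h = True
          b -> !a = True
            !a = False
          !h = True
        (b || !s) -> p = False
          b || !s = True
            !s = True
      !((!b && (s && h))) = True
        !b && (s && h) = False
          !b = True
          s && h = False
    (!s || (!p -> (!b <-> r))) && (((h || !a) -> (h && !h)) && (!r || (r -> !h))) = True
      !s || (!p -> (!b <-> r)) = True
        !s = True
        !p -> (!b <-> r) = True
          !p = True
          !b <-> r = True
            !b = True
      ((h || !a) -> (h && !h)) && (!r || (r -> !h)) = True
        (h || !a) -> (h && !h) = True
          h || !a = False
            !a = False
          h && !h = False
            !h = True
        !r || (r -> !h) = True
          !r = False
          r -> !h = True
            !h = True
The formula evaluates to True.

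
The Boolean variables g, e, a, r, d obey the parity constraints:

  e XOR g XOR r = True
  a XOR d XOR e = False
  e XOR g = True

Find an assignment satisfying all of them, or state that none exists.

g = False, e = True, a = True, r = False, d = False

e XOR g XOR r = T XOR F XOR F = True ✓
a XOR d XOR e = T XOR F XOR T = False ✓
e XOR g = T XOR F = True ✓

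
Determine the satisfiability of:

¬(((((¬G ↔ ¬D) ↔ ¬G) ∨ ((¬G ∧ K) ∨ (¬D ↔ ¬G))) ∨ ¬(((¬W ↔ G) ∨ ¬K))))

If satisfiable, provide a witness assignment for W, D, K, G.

W: True, D: True, K: False, G: False

  ¬(((((¬G ↔ ¬D) ↔ ¬G) ∨ ((¬G ∧ K) ∨ (¬D ↔ ¬G))) ∨ ¬(((¬W ↔ G) ∨ ¬K)))) = True
    (((¬G ↔ ¬D) ↔ ¬G) ∨ ((¬G ∧ K) ∨ (¬D ↔ ¬G))) ∨ ¬(((¬W ↔ G) ∨ ¬K)) = False
      ((¬G ↔ ¬D) ↔ ¬G) ∨ ((¬G ∧ K) ∨ (¬D ↔ ¬G)) = False
        (¬G ↔ ¬D) ↔ ¬G = False
          ¬G ↔ ¬D = False
            ¬G = True
            ¬D = False
          ¬G = True
        (¬G ∧ K) ∨ (¬D ↔ ¬G) = False
          ¬G ∧ K = False
            ¬G = True
          ¬D ↔ ¬G = False
            ¬D = False
            ¬G = True
      ¬(((¬W ↔ G) ∨ ¬K)) = False
        (¬W ↔ G) ∨ ¬K = True
          ¬W ↔ G = True
            ¬W = False
          ¬K = True
The formula evaluates to True.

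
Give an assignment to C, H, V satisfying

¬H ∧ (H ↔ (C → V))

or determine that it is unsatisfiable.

C = True; H = False; V = False

  ¬H = True
  H ↔ (C → V) = True
    C → V = False
Both conjuncts True, so the formula holds.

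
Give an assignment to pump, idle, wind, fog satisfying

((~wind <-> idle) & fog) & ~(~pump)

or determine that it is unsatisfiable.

pump = True; idle = False; wind = True; fog = True

  (~wind <-> idle) & fog = True
    ~wind <-> idle = True
      ~wind = False
  ~(~pump) = True
    ~pump = False
Both conjuncts True, so the formula holds.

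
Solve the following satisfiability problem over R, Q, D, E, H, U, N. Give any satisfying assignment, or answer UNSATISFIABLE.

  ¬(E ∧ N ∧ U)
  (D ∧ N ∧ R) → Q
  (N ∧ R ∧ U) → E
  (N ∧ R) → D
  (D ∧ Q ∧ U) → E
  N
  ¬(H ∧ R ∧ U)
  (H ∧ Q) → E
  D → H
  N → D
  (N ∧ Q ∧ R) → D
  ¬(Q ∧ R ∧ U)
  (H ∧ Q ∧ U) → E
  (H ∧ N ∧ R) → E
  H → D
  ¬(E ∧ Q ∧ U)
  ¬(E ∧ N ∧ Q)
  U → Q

Unit clause (N) forces N = True.
In (D ∨ ¬N) only D is left, so D = True.
In (¬D ∨ H) only H is left, so H = True.
Set R = False.
Try Q = True:
  (E ∨ ¬H ∨ ¬Q) forces E = True.
  clause (¬E ∨ ¬N ∨ ¬Q) is falsified — backtrack.
So Q = False.
  then (Q ∨ ¬U) forces U = False.
Set E = False.
All clauses satisfied.

R = False; Q = False; D = True; E = False; H = True; U = False; N = True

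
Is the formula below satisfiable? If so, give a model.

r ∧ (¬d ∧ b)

b = True; r = True; d = False

  ¬d ∧ b = True
    ¬d = True
Both conjuncts True, so the formula holds.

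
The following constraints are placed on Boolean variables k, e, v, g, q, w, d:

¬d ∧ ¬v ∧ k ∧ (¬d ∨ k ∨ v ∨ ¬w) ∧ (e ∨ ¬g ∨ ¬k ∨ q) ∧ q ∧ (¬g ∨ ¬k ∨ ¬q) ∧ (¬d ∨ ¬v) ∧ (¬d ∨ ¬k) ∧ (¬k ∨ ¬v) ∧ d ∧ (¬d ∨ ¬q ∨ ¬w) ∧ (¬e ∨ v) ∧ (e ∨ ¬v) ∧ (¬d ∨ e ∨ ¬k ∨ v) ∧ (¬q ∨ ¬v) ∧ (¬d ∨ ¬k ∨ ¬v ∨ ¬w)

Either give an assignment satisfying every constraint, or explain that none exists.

The formula is unsatisfiable.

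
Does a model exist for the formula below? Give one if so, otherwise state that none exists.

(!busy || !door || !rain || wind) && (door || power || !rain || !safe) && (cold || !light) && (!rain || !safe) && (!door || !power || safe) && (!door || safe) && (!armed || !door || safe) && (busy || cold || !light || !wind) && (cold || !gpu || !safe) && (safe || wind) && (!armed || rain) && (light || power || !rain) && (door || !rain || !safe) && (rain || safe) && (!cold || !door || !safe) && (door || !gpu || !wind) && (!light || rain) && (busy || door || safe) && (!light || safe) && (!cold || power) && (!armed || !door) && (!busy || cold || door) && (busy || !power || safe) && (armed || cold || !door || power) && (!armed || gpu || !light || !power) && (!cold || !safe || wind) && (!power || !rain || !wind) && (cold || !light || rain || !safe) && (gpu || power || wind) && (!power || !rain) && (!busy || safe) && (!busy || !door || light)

light = False, cold = False, power = True, rain = False, busy = False, gpu = False, wind = True, door = False, safe = True, armed = False

Try light = True:
  (cold || !light) forces cold = True.
  (!light || rain) forces rain = True.
  (!rain || !safe) forces safe = False.
  clause (!light || safe) is falsified — backtrack.
So light = False.
Set cold = False.
Set power = True.
  then (!power || !rain) forces rain = False.
  then (!armed || rain) forces armed = False.
  then (rain || safe) forces safe = True.
  then (cold || !gpu || !safe) forces gpu = False.
Set busy = False.
Set wind = True.
Set door = False.
All clauses satisfied.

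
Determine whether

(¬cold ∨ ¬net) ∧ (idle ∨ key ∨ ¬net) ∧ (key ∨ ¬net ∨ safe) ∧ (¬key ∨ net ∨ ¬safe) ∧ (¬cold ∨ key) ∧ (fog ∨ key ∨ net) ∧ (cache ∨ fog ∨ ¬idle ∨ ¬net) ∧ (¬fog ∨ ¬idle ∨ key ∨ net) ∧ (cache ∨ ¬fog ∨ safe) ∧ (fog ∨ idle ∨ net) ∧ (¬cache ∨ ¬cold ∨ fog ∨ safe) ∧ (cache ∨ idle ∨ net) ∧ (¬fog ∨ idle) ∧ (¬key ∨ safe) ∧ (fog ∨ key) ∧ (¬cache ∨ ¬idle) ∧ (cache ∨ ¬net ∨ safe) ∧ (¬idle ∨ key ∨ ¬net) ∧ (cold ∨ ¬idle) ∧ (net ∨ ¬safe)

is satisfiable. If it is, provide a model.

Set cache = False.
Try idle = True:
  (cold ∨ ¬idle) forces cold = True.
  (¬cold ∨ ¬net) forces net = False.
  (¬cold ∨ key) forces key = True.
  (¬key ∨ net ∨ ¬safe) forces safe = False.
  clause (¬key ∨ safe) is falsified — backtrack.
So idle = False.
  then (cache ∨ idle ∨ net) forces net = True.
  then (¬fog ∨ idle) forces fog = False.
  then (fog ∨ key) forces key = True.
  then (cache ∨ ¬net ∨ safe) forces safe = True.
  then (¬cold ∨ ¬net) forces cold = False.
All clauses satisfied.

cache = False, idle = False, net = True, cold = False, key = True, safe = True, fog = False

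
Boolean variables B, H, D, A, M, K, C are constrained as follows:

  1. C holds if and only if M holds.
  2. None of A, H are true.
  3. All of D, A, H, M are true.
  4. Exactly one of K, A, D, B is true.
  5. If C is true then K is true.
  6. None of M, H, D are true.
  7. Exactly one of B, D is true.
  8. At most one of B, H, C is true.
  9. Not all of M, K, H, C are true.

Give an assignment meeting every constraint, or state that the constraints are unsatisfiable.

The formula is unsatisfiable.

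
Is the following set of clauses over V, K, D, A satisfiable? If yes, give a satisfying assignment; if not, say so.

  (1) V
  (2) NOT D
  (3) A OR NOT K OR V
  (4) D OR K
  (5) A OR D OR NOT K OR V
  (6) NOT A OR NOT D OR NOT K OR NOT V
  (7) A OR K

V: True, K: True, D: False, A: False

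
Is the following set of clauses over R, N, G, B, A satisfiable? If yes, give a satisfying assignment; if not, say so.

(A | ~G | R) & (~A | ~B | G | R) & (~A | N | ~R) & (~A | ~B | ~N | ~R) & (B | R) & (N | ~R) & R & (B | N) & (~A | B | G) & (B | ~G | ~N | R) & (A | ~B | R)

R = True; N = True; G = False; B = True; A = False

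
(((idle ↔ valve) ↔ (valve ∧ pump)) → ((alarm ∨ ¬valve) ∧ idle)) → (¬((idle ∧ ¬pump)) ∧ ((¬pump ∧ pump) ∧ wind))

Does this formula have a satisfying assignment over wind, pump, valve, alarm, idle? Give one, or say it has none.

wind=T, pump=F, valve=T, alarm=T, idle=F

  (((idle ↔ valve) ↔ (valve ∧ pump)) → ((alarm ∨ ¬valve) ∧ idle)) → (¬((idle ∧ ¬pump)) ∧ ((¬pump ∧ pump) ∧ wind)) = True
    ((idle ↔ valve) ↔ (valve ∧ pump)) → ((alarm ∨ ¬valve) ∧ idle) = False
      (idle ↔ valve) ↔ (valve ∧ pump) = True
        idle ↔ valve = False
        valve ∧ pump = False
      (alarm ∨ ¬valve) ∧ idle = False
        alarm ∨ ¬valve = True
          ¬valve = False
    ¬((idle ∧ ¬pump)) ∧ ((¬pump ∧ pump) ∧ wind) = False
      ¬((idle ∧ ¬pump)) = True
        idle ∧ ¬pump = False
          ¬pump = True
      (¬pump ∧ pump) ∧ wind = False
        ¬pump ∧ pump = False
          ¬pump = True
The formula evaluates to True.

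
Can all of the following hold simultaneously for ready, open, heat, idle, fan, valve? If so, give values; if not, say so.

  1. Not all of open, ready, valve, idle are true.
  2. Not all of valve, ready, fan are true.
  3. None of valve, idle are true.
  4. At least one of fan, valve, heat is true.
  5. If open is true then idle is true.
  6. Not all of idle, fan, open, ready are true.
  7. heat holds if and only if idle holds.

ready: False, open: False, heat: False, idle: False, fan: True, valve: False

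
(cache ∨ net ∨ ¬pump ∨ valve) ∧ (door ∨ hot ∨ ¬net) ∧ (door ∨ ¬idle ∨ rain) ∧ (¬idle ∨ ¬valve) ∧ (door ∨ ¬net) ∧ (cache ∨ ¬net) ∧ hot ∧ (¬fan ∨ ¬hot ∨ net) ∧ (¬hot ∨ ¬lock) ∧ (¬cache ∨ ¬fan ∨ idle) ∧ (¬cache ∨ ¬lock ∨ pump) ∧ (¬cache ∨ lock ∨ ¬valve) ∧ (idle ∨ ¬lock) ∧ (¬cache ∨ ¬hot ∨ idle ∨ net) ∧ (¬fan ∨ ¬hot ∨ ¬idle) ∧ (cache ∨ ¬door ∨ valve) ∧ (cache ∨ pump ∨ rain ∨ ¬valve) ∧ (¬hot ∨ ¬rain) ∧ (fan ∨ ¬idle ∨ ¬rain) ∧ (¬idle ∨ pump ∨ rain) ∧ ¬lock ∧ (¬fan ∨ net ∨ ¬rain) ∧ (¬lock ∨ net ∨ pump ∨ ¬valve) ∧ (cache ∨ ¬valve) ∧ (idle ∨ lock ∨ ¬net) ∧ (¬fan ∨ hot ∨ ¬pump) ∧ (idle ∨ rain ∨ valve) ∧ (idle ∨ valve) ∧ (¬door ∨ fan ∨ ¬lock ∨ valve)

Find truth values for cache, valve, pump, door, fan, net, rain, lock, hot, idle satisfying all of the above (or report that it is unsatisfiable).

Unit clause (hot) forces hot = True.
In (¬hot ∨ ¬lock) only ¬lock is left, so lock = False.
In (¬hot ∨ ¬rain) only ¬rain is left, so rain = False.
Set cache = True.
  then (¬cache ∨ lock ∨ ¬valve) forces valve = False.
  then (idle ∨ rain ∨ valve) forces idle = True.
  then (door ∨ ¬idle ∨ rain) forces door = True.
  then (¬fan ∨ ¬hot ∨ ¬idle) forces fan = False.
  then (¬idle ∨ pump ∨ rain) forces pump = True.
Set net = False.
All clauses satisfied.

cache: True, valve: False, pump: True, door: True, fan: False, net: False, rain: False, lock: False, hot: True, idle: True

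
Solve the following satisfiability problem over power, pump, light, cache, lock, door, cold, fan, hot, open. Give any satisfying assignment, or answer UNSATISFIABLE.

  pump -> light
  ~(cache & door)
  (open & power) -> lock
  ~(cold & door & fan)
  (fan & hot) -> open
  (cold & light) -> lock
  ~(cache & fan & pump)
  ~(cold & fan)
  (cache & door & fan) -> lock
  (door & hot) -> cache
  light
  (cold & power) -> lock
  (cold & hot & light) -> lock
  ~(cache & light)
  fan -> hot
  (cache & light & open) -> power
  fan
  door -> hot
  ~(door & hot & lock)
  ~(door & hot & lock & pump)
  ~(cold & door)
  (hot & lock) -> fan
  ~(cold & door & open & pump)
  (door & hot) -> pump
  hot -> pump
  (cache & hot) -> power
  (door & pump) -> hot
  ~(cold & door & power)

power = False, pump = True, light = True, cache = False, lock = True, door = False, cold = False, fan = True, hot = True, open = True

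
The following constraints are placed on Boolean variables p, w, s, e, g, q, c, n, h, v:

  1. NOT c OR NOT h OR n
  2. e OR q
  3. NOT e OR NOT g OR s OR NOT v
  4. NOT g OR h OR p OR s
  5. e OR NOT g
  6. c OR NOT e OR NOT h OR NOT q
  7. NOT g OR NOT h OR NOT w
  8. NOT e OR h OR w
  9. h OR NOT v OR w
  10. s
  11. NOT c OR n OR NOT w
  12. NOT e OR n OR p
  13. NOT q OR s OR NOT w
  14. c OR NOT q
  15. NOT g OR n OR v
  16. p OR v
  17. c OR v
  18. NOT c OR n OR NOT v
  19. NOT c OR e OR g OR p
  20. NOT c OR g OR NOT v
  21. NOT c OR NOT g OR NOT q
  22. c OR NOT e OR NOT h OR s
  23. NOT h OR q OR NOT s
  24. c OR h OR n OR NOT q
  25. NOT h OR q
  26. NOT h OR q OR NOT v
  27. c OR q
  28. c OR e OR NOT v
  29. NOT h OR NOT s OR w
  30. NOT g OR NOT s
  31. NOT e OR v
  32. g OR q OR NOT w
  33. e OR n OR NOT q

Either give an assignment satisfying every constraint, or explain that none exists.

Unit clause (s) forces s = True.
In (NOT g OR NOT s) only NOT g is left, so g = False.
Try p = False:
  (p OR v) forces v = True.
  (NOT c OR g OR NOT v) forces c = False.
  (c OR NOT q) forces q = False.
  clause (c OR q) is falsified — backtrack.
So p = True.
Set w = True.
  then (g OR q OR NOT w) forces q = True.
  then (c OR NOT q) forces c = True.
  then (NOT c OR g OR NOT v) forces v = False.
  then (NOT e OR v) forces e = False.
  then (e OR n OR NOT q) forces n = True.
Set h = True.
All clauses satisfied.

p: True; w: True; s: True; e: False; g: False; q: True; c: True; n: True; h: True; v: False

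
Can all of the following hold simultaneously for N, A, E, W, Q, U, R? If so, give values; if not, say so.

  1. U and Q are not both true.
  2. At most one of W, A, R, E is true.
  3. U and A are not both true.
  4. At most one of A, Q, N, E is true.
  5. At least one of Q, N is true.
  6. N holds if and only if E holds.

N = False, A = False, E = False, W = False, Q = True, U = False, R = True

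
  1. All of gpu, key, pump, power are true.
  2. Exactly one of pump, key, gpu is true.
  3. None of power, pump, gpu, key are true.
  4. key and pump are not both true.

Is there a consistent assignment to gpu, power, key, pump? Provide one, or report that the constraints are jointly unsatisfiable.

Case gpu = True:
  Constraint (3) is violated (gpu=T) — contradiction.
Case gpu = False:
  Constraint (1) is violated (gpu=F) — contradiction.
Both cases fail — unsatisfiable.

Unsatisfiable — no assignment works.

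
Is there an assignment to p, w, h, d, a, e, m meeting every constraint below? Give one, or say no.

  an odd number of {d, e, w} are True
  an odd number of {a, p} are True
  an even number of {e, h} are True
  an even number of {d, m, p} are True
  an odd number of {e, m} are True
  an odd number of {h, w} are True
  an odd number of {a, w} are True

p = False, w = False, h = True, d = False, a = True, e = True, m = False

{d, e, w}: 1 true → odd ✓
{a, p}: 1 true → odd ✓
{e, h}: 2 true → even ✓
{d, m, p}: 0 true → even ✓
{e, m}: 1 true → odd ✓
{h, w}: 1 true → odd ✓
{a, w}: 1 true → odd ✓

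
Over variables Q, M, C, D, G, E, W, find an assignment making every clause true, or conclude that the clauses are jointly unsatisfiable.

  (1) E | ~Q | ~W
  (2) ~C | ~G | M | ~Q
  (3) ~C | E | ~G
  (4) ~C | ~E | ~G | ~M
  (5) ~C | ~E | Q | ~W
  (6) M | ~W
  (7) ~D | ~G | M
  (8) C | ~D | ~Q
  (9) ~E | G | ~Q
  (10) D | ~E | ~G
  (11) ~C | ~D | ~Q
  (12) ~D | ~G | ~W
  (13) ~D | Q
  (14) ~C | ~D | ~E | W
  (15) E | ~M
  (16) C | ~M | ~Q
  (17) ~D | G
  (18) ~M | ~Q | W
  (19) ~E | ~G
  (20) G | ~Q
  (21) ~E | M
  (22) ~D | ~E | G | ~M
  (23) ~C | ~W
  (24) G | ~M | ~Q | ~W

Q = False, M = True, C = False, D = False, G = False, E = True, W = True

Set Q = False.
  then (~D | Q) forces D = False.
Set M = True.
  then (E | ~M) forces E = True.
  then (~E | ~G) forces G = False.
Set C = False.
Set W = True.
All clauses satisfied.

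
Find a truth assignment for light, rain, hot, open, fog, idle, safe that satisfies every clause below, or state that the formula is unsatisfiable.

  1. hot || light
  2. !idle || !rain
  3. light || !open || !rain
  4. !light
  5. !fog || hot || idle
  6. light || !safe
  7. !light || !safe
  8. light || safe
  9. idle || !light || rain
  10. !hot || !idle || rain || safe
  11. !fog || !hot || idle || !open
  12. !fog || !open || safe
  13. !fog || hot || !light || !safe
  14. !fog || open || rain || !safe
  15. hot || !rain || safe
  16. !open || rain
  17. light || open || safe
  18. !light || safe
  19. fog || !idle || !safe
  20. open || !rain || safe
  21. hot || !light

UNSATISFIABLE

Case light = True:
  Clause (!light) is falsified — contradiction.
Case light = False:
  (hot || light) forces hot = True.
  (light || !safe) forces safe = False.
  Clause (light || safe) is falsified — contradiction.
Both cases fail, so the formula is unsatisfiable.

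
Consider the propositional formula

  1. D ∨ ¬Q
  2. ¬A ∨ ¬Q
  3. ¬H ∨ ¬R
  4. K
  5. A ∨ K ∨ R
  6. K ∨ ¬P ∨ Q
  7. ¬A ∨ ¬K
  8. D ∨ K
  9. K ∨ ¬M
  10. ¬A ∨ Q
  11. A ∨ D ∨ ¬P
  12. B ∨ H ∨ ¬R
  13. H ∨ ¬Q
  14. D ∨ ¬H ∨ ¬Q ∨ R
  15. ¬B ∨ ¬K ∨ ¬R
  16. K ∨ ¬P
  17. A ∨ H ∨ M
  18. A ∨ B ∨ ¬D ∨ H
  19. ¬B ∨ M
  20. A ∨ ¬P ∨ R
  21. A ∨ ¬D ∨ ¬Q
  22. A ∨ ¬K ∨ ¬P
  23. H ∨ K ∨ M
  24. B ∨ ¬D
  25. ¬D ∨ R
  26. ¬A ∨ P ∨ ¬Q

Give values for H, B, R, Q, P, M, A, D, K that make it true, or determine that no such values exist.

H = True, B = False, R = False, Q = False, P = False, M = False, A = False, D = False, K = True

Unit clause (K) forces K = True.
In (¬A ∨ ¬K) only ¬A is left, so A = False.
In (A ∨ ¬K ∨ ¬P) only ¬P is left, so P = False.
Set H = True.
  then (¬H ∨ ¬R) forces R = False.
  then (¬D ∨ R) forces D = False.
  then (D ∨ ¬Q) forces Q = False.
Set B = False.
Set M = False.
All clauses satisfied.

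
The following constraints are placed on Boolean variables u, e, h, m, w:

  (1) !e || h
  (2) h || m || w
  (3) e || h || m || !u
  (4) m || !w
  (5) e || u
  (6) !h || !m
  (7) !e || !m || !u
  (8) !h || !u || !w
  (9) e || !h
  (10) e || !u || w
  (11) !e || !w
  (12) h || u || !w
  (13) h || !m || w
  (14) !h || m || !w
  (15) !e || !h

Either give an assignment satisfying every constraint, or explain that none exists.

u = True, e = False, h = False, m = True, w = True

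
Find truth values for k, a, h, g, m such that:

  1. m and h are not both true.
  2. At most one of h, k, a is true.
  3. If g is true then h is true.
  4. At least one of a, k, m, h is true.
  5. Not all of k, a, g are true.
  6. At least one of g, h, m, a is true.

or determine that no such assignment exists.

k: True, a: False, h: False, g: False, m: True

  (1) m=T, h=F — not both ✓
  (2) {h, k, a}: 1 true — at most one ✓
  (3) g=F ⇒ h: vacuous ✓
  (4) {a, k, m, h}: 2 true — at least one ✓
  (5) {k, a, g}: 1/3 true — not all ✓
  (6) {g, h, m, a}: 1 true — at least one ✓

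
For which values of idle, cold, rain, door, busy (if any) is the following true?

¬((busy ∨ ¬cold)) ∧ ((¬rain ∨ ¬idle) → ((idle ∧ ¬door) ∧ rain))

idle: True, cold: True, rain: True, door: False, busy: False

  ¬((busy ∨ ¬cold)) = True
    busy ∨ ¬cold = False
      ¬cold = False
  (¬rain ∨ ¬idle) → ((idle ∧ ¬door) ∧ rain) = True
    ¬rain ∨ ¬idle = False
      ¬rain = False
      ¬idle = False
    (idle ∧ ¬door) ∧ rain = True
      idle ∧ ¬door = True
        ¬door = True
Both conjuncts True, so the formula holds.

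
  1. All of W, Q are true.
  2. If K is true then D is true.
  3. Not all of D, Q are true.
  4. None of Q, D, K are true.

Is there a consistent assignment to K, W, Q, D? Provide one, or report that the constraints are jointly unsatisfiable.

The formula is unsatisfiable.

Case Q = True:
  Constraint (4) is violated (Q=T) — contradiction.
Case Q = False:
  Constraint (1) is violated (Q=F) — contradiction.
Both cases fail — unsatisfiable.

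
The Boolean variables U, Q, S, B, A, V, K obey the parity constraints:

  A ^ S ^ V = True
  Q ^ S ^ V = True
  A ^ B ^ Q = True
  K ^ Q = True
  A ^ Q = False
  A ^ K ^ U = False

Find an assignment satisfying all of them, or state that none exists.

U = True; Q = False; S = False; B = True; A = False; V = True; K = True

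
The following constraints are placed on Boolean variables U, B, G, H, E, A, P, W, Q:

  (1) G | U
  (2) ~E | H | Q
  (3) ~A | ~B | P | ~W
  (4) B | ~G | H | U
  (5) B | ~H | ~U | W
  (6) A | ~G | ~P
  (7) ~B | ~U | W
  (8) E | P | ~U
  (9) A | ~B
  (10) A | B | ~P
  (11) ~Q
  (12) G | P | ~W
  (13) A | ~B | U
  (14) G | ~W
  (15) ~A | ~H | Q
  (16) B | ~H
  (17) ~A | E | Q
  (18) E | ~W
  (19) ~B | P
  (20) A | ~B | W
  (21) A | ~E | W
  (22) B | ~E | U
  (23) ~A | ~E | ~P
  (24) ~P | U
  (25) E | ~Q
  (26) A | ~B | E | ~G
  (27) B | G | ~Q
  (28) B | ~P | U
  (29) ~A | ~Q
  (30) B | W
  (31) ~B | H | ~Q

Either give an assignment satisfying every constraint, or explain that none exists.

Case H = True:
  (~Q) forces Q = False.
  (~A | ~H | Q) forces A = False.
  (A | ~B) forces B = False.
  Clause (B | ~H) is falsified — contradiction.
Case H = False:
  (~Q) forces Q = False.
  (~E | H | Q) forces E = False.
  (~A | E | Q) forces A = False.
  (A | ~B) forces B = False.
  (A | B | ~P) forces P = False.
  (E | P | ~U) forces U = False.
  (G | U) forces G = True.
  Clause (B | ~G | H | U) is falsified — contradiction.
Both cases fail, so the formula is unsatisfiable.

No satisfying assignment exists.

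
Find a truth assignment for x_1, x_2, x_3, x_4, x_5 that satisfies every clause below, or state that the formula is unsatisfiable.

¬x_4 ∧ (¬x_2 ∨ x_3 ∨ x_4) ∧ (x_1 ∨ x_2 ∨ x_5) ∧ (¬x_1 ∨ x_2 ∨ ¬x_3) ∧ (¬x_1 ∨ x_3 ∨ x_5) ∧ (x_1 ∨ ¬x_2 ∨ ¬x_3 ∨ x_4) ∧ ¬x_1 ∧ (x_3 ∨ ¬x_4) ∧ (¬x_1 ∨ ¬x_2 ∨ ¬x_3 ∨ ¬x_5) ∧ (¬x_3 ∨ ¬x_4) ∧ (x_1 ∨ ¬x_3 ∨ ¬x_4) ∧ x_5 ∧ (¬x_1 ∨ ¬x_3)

x_1 = False, x_2 = False, x_3 = True, x_4 = False, x_5 = True

Unit clause (¬x_4) forces x_4 = False.
Unit clause (¬x_1) forces x_1 = False.
Unit clause (x_5) forces x_5 = True.
Try x_2 = True:
  (¬x_2 ∨ x_3 ∨ x_4) forces x_3 = True.
  clause (x_1 ∨ ¬x_2 ∨ ¬x_3 ∨ x_4) is falsified — backtrack.
So x_2 = False.
Set x_3 = True.
All clauses satisfied.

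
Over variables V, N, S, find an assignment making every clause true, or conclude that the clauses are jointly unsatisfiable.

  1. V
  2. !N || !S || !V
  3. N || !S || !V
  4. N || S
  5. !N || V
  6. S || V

V: True, N: True, S: False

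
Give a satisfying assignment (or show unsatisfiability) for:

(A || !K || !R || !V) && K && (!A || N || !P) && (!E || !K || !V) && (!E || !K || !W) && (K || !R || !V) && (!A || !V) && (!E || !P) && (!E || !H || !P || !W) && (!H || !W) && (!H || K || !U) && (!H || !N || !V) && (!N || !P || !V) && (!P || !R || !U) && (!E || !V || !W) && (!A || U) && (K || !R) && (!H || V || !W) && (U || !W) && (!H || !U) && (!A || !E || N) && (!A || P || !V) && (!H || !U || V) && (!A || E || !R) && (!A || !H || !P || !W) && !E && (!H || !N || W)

H = False; W = False; P = True; R = False; A = False; K = True; V = False; N = True; U = True; E = False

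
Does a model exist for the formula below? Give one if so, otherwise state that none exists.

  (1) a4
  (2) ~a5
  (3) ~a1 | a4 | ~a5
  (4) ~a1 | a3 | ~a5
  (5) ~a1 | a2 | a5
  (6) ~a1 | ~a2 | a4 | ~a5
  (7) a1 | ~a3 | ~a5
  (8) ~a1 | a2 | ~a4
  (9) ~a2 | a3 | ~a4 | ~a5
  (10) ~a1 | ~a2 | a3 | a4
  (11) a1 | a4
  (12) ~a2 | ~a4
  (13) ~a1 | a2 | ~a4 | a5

Unit clause (a4) forces a4 = True.
Unit clause (~a5) forces a5 = False.
In (~a2 | ~a4) only ~a2 is left, so a2 = False.
In (~a1 | a2 | ~a4 | a5) only ~a1 is left, so a1 = False.
Set a3 = True.
All clauses satisfied.

a1: False, a2: False, a3: True, a4: True, a5: False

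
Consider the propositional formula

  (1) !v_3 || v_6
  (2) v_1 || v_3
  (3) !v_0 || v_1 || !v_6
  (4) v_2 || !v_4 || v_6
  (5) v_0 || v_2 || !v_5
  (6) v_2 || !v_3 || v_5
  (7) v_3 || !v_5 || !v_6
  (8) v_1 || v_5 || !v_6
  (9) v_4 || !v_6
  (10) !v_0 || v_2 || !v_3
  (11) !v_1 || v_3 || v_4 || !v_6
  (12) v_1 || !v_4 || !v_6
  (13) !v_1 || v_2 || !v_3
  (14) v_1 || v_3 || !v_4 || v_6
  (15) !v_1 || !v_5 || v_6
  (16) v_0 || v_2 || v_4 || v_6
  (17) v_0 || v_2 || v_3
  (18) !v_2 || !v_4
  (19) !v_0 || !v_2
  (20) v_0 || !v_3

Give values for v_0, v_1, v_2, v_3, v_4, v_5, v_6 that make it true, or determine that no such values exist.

v_0: True, v_1: True, v_2: False, v_3: False, v_4: True, v_5: False, v_6: True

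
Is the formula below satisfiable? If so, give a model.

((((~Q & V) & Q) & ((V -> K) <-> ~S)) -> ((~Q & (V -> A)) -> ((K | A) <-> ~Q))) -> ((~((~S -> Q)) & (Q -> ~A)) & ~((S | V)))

Q = False, S = False, K = True, V = False, A = False

  ((((~Q & V) & Q) & ((V -> K) <-> ~S)) -> ((~Q & (V -> A)) -> ((K | A) <-> ~Q))) -> ((~((~S -> Q)) & (Q -> ~A)) & ~((S | V))) = True
    (((~Q & V) & Q) & ((V -> K) <-> ~S)) -> ((~Q & (V -> A)) -> ((K | A) <-> ~Q)) = True
      ((~Q & V) & Q) & ((V -> K) <-> ~S) = False
        (~Q & V) & Q = False
          ~Q & V = False
            ~Q = True
        (V -> K) <-> ~S = True
          V -> K = True
          ~S = True
      (~Q & (V -> A)) -> ((K | A) <-> ~Q) = True
        ~Q & (V -> A) = True
          ~Q = True
          V -> A = True
        (K | A) <-> ~Q = True
          K | A = True
          ~Q = True
    (~((~S -> Q)) & (Q -> ~A)) & ~((S | V)) = True
      ~((~S -> Q)) & (Q -> ~A) = True
        ~((~S -> Q)) = True
          ~S -> Q = False
            ~S = True
        Q -> ~A = True
          ~A = True
      ~((S | V)) = True
        S | V = False
The formula evaluates to True.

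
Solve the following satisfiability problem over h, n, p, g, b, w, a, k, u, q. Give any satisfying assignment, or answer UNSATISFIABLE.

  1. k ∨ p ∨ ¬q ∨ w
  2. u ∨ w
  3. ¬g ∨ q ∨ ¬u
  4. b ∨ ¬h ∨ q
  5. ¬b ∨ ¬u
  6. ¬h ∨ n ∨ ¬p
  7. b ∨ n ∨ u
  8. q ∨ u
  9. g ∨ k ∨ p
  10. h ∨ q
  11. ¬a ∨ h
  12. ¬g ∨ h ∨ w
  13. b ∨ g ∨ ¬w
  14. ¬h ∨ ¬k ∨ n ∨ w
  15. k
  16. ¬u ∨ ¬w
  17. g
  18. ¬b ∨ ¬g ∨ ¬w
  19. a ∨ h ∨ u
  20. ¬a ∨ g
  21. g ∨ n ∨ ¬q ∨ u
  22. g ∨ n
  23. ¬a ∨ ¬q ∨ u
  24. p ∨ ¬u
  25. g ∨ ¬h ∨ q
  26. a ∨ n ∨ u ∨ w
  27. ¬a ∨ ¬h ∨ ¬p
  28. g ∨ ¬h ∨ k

Unit clause (k) forces k = True.
Unit clause (g) forces g = True.
Set h = True.
Set n = True.
Set p = True.
  then (¬a ∨ ¬h ∨ ¬p) forces a = False.
Try b = True:
  (¬b ∨ ¬u) forces u = False.
  (u ∨ w) forces w = True.
  clause (¬b ∨ ¬g ∨ ¬w) is falsified — backtrack.
So b = False.
  then (b ∨ ¬h ∨ q) forces q = True.
Set w = False.
  then (u ∨ w) forces u = True.
All clauses satisfied.

h = True, n = True, p = True, g = True, b = False, w = False, a = False, k = True, u = True, q = True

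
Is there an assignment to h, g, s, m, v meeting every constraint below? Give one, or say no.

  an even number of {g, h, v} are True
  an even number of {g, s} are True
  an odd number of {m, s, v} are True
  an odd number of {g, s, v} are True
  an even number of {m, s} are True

h: False, g: True, s: True, m: True, v: True

{g, h, v}: 2 true → even ✓
{g, s}: 2 true → even ✓
{m, s, v}: 3 true → odd ✓
{g, s, v}: 3 true → odd ✓
{m, s}: 2 true → even ✓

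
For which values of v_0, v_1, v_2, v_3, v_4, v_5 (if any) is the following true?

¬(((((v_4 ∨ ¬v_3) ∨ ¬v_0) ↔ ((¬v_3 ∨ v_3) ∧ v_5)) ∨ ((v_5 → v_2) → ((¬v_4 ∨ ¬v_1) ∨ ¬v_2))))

v_0 = True, v_1 = True, v_2 = True, v_3 = True, v_4 = True, v_5 = False

  ¬(((((v_4 ∨ ¬v_3) ∨ ¬v_0) ↔ ((¬v_3 ∨ v_3) ∧ v_5)) ∨ ((v_5 → v_2) → ((¬v_4 ∨ ¬v_1) ∨ ¬v_2)))) = True
    (((v_4 ∨ ¬v_3) ∨ ¬v_0) ↔ ((¬v_3 ∨ v_3) ∧ v_5)) ∨ ((v_5 → v_2) → ((¬v_4 ∨ ¬v_1) ∨ ¬v_2)) = False
      ((v_4 ∨ ¬v_3) ∨ ¬v_0) ↔ ((¬v_3 ∨ v_3) ∧ v_5) = False
        (v_4 ∨ ¬v_3) ∨ ¬v_0 = True
          v_4 ∨ ¬v_3 = True
            ¬v_3 = False
          ¬v_0 = False
        (¬v_3 ∨ v_3) ∧ v_5 = False
          ¬v_3 ∨ v_3 = True
            ¬v_3 = False
      (v_5 → v_2) → ((¬v_4 ∨ ¬v_1) ∨ ¬v_2) = False
        v_5 → v_2 = True
        (¬v_4 ∨ ¬v_1) ∨ ¬v_2 = False
          ¬v_4 ∨ ¬v_1 = False
            ¬v_4 = False
            ¬v_1 = False
          ¬v_2 = False
The formula evaluates to True.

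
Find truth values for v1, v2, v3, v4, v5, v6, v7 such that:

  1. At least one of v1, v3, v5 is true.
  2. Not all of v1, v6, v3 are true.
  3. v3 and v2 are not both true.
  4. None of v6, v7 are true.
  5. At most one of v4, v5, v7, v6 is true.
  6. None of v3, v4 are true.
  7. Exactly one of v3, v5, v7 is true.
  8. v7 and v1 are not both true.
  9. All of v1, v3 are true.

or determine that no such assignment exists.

Case v3 = True:
  Constraint (6) is violated (v3=T) — contradiction.
Case v3 = False:
  Constraint (9) is violated (v3=F) — contradiction.
Both cases fail — unsatisfiable.

No satisfying assignment exists.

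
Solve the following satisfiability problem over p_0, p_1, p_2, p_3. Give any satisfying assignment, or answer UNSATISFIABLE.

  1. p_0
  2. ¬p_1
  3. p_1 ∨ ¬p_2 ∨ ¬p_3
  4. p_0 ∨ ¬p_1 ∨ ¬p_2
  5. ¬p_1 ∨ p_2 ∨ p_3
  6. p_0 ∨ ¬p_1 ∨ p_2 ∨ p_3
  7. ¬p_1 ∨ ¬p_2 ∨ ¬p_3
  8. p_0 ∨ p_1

p_0 = True, p_1 = False, p_2 = True, p_3 = False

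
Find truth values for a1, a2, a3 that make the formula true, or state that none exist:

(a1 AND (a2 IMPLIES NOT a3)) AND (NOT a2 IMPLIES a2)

a1=T, a2=T, a3=F

  a1 AND (a2 IMPLIES NOT a3) = True
    a2 IMPLIES NOT a3 = True
      NOT a3 = True
  NOT a2 IMPLIES a2 = True
    NOT a2 = False
Both conjuncts True, so the formula holds.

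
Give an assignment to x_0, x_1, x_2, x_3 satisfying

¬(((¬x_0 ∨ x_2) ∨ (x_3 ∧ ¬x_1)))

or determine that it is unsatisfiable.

x_0 = True, x_1 = False, x_2 = False, x_3 = False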